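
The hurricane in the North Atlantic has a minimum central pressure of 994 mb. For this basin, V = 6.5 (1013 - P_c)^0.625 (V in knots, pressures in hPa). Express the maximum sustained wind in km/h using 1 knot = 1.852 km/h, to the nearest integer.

ΔP = 1013 − 994 = 19 mb.
V ≈ 6.5 × 19^0.625 = 6.5 × 6.298 ≈ 40.939 kt.
40.939 × 1.852 ≈ 75.82 km/h → 76 km/h.

76 km/h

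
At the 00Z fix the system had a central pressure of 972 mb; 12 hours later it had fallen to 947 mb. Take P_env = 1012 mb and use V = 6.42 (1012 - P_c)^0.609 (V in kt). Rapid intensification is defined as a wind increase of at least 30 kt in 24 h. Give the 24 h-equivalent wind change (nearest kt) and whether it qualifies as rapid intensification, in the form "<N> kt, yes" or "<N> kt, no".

42 kt, yes

V₁: ΔP = 40, V ≈ 6.42 × 40^0.609 ≈ 60.70 kt.
V₂: ΔP = 65, V ≈ 6.42 × 65^0.609 ≈ 81.58 kt.
ΔV over 12 h = 20.88 kt → 24 h equivalent = 20.88 × 24/12 ≈ 41.76 kt.
42 kt ≥ 30 kt ⇒ rapid intensification.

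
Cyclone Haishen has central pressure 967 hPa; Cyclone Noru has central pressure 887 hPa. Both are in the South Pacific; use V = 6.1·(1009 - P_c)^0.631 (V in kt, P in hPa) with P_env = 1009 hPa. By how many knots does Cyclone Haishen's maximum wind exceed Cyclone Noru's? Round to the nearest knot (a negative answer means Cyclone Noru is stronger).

Cyclone Haishen: ΔP = 42; V ≈ 6.1 × 42^0.631 ≈ 64.51 kt.
Cyclone Noru: ΔP = 122; V ≈ 6.1 × 122^0.631 ≈ 126.42 kt.
Difference ≈ 64.51 − 126.42 = -61.91 → -62 kt.

-62 kt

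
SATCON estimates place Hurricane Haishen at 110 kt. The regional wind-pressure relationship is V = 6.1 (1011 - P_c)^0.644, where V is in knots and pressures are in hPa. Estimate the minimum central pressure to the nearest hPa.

922 hPa

ΔP = (V / 6.1)^(1/0.644) = (110/6.1)^1.553.
110/6.1 = 18.033; 18.033^1.553 ≈ 89.21 hPa.
P_c = 1011 − 89.21 = 921.79 ≈ 922 hPa.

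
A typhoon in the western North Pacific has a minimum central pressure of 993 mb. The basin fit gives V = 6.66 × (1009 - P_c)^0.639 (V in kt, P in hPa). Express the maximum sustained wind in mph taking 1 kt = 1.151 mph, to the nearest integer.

45 mph

ΔP = 1009 − 993 = 16 mb.
V ≈ 6.66 × 16^0.639 = 6.66 × 5.881 ≈ 39.166 kt.
39.166 × 1.151 ≈ 45.08 mph → 45 mph.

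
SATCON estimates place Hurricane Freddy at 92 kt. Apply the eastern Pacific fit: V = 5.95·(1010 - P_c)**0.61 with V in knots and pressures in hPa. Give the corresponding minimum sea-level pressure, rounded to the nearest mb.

ΔP = (V / 5.95)^(1/0.61) = (92/5.95)^1.639.
92/5.95 = 15.462; 15.462^1.639 ≈ 89.05 mb.
P_c = 1010 − 89.05 = 920.95 ≈ 921 mb.

921 mb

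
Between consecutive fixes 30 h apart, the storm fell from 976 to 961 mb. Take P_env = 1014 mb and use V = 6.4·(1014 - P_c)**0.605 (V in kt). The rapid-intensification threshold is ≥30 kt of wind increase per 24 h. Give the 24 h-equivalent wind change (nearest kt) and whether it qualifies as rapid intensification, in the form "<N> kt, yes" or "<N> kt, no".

10 kt, no

V₁: ΔP = 38, V ≈ 6.4 × 38^0.605 ≈ 57.80 kt.
V₂: ΔP = 53, V ≈ 6.4 × 53^0.605 ≈ 70.69 kt.
ΔV over 30 h = 12.89 kt → 24 h equivalent = 12.89 × 24/30 ≈ 10.31 kt.
10 kt < 30 kt ⇒ not rapid intensification.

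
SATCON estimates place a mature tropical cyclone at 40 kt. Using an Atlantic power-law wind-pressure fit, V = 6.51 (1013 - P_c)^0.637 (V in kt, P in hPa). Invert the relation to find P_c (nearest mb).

996 mb

ΔP = (V / 6.51)^(1/0.637) = (40/6.51)^1.570.
40/6.51 = 6.144; 6.144^1.570 ≈ 17.29 mb.
P_c = 1013 − 17.29 = 995.71 ≈ 996 mb.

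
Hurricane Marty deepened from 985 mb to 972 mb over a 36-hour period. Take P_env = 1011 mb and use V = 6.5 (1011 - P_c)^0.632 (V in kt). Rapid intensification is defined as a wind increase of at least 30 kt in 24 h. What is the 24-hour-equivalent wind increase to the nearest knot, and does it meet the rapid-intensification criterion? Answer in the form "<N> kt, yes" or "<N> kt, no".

10 kt, no

V₁: ΔP = 26, V ≈ 6.5 × 26^0.632 ≈ 50.95 kt.
V₂: ΔP = 39, V ≈ 6.5 × 39^0.632 ≈ 65.84 kt.
ΔV over 36 h = 14.89 kt → 24 h equivalent = 14.89 × 24/36 ≈ 9.93 kt.
10 kt < 30 kt ⇒ not rapid intensification.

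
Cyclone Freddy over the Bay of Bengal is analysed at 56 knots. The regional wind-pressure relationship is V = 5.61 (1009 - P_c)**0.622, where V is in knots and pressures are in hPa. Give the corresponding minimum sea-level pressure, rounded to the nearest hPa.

969 hPa

ΔP = (V / 5.61)^(1/0.622) = (56/5.61)^1.608.
56/5.61 = 9.982; 9.982^1.608 ≈ 40.41 hPa.
P_c = 1009 − 40.41 = 968.59 ≈ 969 hPa.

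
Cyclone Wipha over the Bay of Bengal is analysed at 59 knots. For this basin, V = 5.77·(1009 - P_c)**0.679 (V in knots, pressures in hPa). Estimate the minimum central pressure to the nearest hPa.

978 hPa

ΔP = (V / 5.77)^(1/0.679) = (59/5.77)^1.473.
59/5.77 = 10.225; 10.225^1.473 ≈ 30.69 hPa.
P_c = 1009 − 30.69 = 978.31 ≈ 978 hPa.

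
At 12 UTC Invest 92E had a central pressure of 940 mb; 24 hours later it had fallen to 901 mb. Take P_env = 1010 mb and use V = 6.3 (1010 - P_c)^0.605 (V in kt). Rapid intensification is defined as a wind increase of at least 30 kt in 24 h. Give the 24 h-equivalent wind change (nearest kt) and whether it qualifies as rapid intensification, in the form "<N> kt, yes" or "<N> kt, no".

25 kt, no

V₁: ΔP = 70, V ≈ 6.3 × 70^0.605 ≈ 82.34 kt.
V₂: ΔP = 109, V ≈ 6.3 × 109^0.605 ≈ 107.64 kt.
ΔV over 24 h = 25.30 kt → 24 h equivalent = 25.30 × 24/24 ≈ 25.30 kt.
25 kt < 30 kt ⇒ not rapid intensification.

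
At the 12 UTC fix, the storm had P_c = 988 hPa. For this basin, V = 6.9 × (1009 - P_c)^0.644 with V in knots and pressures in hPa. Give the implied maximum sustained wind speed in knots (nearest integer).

49 kt

ΔP = 1009 − 988 = 21 hPa.
21^0.644 ≈ 7.104.
V ≈ 6.9 × 7.104 ≈ 49.0 kt.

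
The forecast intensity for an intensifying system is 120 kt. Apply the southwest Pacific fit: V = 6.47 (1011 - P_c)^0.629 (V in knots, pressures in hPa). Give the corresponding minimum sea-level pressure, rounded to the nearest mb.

907 mb

ΔP = (V / 6.47)^(1/0.629) = (120/6.47)^1.590.
120/6.47 = 18.547; 18.547^1.590 ≈ 103.83 mb.
P_c = 1011 − 103.83 = 907.17 ≈ 907 mb.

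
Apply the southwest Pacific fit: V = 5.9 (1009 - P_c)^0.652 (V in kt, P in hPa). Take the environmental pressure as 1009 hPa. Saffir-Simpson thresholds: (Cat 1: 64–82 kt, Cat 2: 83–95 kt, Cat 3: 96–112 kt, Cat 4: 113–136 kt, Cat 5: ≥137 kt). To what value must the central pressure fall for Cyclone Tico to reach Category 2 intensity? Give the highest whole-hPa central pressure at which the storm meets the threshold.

Category 2 begins at V = 83 kt.
Required ΔP = (83/5.9)^(1/0.652) = 14.068^1.534 ≈ 57.69 hPa.
P_c ≤ 1009 − 57.69 = 951.31, so the highest integer P_c is 951 hPa.

951 hPa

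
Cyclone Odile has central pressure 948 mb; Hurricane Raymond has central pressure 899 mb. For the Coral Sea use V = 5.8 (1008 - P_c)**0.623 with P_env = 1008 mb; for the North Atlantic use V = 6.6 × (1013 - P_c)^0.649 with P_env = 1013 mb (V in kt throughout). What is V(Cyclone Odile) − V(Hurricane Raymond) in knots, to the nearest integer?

Cyclone Odile: ΔP = 60; V ≈ 5.8 × 60^0.623 ≈ 74.34 kt.
Hurricane Raymond: ΔP = 114; V ≈ 6.6 × 114^0.649 ≈ 142.72 kt.
Difference ≈ 74.34 − 142.72 = -68.38 → -68 kt.

-68 kt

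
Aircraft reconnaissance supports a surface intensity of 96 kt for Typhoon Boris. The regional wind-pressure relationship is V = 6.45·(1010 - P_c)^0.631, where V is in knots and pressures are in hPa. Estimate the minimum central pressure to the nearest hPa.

938 hPa

ΔP = (V / 6.45)^(1/0.631) = (96/6.45)^1.585.
96/6.45 = 14.884; 14.884^1.585 ≈ 72.19 hPa.
P_c = 1010 − 72.19 = 937.81 ≈ 938 hPa.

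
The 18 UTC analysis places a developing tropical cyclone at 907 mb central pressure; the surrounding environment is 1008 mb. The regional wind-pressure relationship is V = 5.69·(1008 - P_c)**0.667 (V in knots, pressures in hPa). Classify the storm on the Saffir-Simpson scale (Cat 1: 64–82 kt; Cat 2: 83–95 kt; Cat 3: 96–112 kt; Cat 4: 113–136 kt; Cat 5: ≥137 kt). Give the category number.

4

ΔP = 1008 − 907 = 101 mb.
V ≈ 5.69 × 101^0.667 = 5.69 × 21.72 ≈ 124 kt.
124 kt falls in the Category 4 band.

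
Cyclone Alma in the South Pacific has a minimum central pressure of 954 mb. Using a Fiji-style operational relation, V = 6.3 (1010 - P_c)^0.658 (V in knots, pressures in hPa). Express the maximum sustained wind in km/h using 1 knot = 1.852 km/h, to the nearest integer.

165 km/h

ΔP = 1010 − 954 = 56 mb.
V ≈ 6.3 × 56^0.658 = 6.3 × 14.135 ≈ 89.053 kt.
89.053 × 1.852 ≈ 164.93 km/h → 165 km/h.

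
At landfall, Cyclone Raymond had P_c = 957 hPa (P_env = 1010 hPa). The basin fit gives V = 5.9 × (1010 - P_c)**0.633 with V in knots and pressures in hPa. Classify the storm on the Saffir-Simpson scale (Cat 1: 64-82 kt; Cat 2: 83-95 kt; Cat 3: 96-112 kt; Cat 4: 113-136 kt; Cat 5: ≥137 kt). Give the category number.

1

ΔP = 1010 − 957 = 53 hPa.
V ≈ 5.9 × 53^0.633 = 5.9 × 12.34 ≈ 73 kt.
73 kt falls in the Category 1 band.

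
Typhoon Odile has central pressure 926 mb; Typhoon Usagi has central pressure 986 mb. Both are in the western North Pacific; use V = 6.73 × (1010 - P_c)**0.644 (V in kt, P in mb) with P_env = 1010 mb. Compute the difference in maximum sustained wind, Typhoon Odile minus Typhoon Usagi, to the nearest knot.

Typhoon Odile: ΔP = 84; V ≈ 6.73 × 84^0.644 ≈ 116.75 kt.
Typhoon Usagi: ΔP = 24; V ≈ 6.73 × 24^0.644 ≈ 52.10 kt.
Difference ≈ 116.75 − 52.10 = 64.65 → 65 kt.

65 kt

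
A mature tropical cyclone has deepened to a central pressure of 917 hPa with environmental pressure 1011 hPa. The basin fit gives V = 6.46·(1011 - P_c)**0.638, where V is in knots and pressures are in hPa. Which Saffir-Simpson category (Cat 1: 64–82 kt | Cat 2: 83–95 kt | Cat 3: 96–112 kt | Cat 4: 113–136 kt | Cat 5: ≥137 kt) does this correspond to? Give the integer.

ΔP = 1011 − 917 = 94 hPa.
V ≈ 6.46 × 94^0.638 = 6.46 × 18.15 ≈ 117 kt.
117 kt falls in the Category 4 band.

4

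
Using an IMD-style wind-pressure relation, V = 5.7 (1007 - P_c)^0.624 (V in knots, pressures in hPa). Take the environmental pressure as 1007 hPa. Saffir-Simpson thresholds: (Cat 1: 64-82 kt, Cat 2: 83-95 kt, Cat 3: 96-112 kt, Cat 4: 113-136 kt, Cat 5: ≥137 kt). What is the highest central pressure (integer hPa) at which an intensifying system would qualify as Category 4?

Category 4 begins at V = 113 kt.
Required ΔP = (113/5.7)^(1/0.624) = 19.825^1.603 ≈ 119.91 hPa.
P_c ≤ 1007 − 119.91 = 887.09, so the highest integer P_c is 887 hPa.

887 hPa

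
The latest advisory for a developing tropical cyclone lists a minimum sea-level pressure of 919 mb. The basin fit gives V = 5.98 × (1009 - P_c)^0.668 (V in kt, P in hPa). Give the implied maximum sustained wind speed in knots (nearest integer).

121 kt

ΔP = 1009 − 919 = 90 mb.
90^0.668 ≈ 20.204.
V ≈ 5.98 × 20.204 ≈ 120.8 kt.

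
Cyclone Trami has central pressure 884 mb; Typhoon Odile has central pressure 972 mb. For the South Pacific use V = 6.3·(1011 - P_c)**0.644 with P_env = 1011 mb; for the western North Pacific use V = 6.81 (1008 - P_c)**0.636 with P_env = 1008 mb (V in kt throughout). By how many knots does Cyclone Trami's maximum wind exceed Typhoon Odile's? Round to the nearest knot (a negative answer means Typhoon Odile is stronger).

Cyclone Trami: ΔP = 127; V ≈ 6.3 × 127^0.644 ≈ 142.62 kt.
Typhoon Odile: ΔP = 36; V ≈ 6.81 × 36^0.636 ≈ 66.52 kt.
Difference ≈ 142.62 − 66.52 = 76.10 → 76 kt.

76 kt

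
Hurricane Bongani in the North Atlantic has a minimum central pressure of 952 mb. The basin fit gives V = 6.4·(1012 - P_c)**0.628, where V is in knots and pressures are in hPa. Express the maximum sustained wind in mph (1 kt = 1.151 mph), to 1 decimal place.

96.4 mph

ΔP = 1012 − 952 = 60 mb.
V ≈ 6.4 × 60^0.628 = 6.4 × 13.082 ≈ 83.726 kt.
83.726 × 1.151 ≈ 96.37 mph → 96.4 mph.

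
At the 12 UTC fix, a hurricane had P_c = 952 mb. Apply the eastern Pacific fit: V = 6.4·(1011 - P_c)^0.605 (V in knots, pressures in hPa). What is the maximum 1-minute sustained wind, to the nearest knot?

75 kt

ΔP = 1011 − 952 = 59 mb.
59^0.605 ≈ 11.786.
V ≈ 6.4 × 11.786 ≈ 75.4 kt.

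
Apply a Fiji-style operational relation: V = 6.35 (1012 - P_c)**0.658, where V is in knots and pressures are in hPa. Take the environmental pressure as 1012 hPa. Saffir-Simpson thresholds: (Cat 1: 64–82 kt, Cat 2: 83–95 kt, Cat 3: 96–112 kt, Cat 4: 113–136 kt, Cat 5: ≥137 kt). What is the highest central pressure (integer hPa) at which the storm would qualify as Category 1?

978 hPa

Category 1 begins at V = 64 kt.
Required ΔP = (64/6.35)^(1/0.658) = 10.079^1.520 ≈ 33.49 hPa.
P_c ≤ 1012 − 33.49 = 978.51, so the highest integer P_c is 978 hPa.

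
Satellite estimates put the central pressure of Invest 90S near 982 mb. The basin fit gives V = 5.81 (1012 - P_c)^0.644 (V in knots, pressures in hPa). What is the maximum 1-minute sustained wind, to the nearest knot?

ΔP = 1012 − 982 = 30 mb.
30^0.644 ≈ 8.939.
V ≈ 5.81 × 8.939 ≈ 51.9 kt.

52 kt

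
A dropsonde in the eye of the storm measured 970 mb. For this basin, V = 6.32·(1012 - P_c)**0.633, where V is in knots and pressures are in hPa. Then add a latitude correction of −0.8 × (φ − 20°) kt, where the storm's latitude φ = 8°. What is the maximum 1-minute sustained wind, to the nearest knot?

77 kt

ΔP = 1012 − 970 = 42 mb.
42^0.633 ≈ 10.654.
V ≈ 6.32 × 10.654 ≈ 67.3 kt.
Latitude correction: −0.8 × (8 − 20) = 9.6 kt.
Corrected V ≈ 76.9 kt → 77 kt.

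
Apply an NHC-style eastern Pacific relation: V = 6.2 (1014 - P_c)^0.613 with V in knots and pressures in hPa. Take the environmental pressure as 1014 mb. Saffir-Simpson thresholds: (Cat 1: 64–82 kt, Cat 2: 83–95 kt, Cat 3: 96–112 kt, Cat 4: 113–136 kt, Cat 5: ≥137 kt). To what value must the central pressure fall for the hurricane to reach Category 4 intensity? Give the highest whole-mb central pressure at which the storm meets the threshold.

900 mb

Category 4 begins at V = 113 kt.
Required ΔP = (113/6.2)^(1/0.613) = 18.226^1.631 ≈ 113.92 mb.
P_c ≤ 1014 − 113.92 = 900.08, so the highest integer P_c is 900 mb.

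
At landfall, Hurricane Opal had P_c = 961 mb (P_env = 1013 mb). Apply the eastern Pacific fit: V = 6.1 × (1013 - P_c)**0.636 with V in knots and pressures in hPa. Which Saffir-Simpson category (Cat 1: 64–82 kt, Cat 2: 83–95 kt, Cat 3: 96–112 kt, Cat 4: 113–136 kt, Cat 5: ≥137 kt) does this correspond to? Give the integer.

ΔP = 1013 − 961 = 52 mb.
V ≈ 6.1 × 52^0.636 = 6.1 × 12.34 ≈ 75 kt.
75 kt falls in the Category 1 band.

1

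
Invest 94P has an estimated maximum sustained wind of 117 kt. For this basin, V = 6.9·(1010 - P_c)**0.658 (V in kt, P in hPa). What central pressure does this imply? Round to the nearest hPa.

ΔP = (V / 6.9)^(1/0.658) = (117/6.9)^1.520.
117/6.9 = 16.957; 16.957^1.520 ≈ 73.84 hPa.
P_c = 1010 − 73.84 = 936.16 ≈ 936 hPa.

936 hPa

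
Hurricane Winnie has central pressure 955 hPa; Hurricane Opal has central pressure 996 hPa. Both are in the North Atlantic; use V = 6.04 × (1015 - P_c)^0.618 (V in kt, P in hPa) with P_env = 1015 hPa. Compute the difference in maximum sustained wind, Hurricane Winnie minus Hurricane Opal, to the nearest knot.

Hurricane Winnie: ΔP = 60; V ≈ 6.04 × 60^0.618 ≈ 75.85 kt.
Hurricane Opal: ΔP = 19; V ≈ 6.04 × 19^0.618 ≈ 37.27 kt.
Difference ≈ 75.85 − 37.27 = 38.58 → 39 kt.

39 kt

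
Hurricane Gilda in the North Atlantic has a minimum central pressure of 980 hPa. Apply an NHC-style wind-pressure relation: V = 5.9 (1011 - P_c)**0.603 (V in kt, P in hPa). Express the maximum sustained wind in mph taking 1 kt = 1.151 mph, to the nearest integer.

54 mph

ΔP = 1011 − 980 = 31 hPa.
V ≈ 5.9 × 31^0.603 = 5.9 × 7.930 ≈ 46.789 kt.
46.789 × 1.151 ≈ 53.85 mph → 54 mph.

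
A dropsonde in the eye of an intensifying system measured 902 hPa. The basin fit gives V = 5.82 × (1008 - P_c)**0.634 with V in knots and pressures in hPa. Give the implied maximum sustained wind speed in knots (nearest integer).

ΔP = 1008 − 902 = 106 hPa.
106^0.634 ≈ 19.233.
V ≈ 5.82 × 19.233 ≈ 111.9 kt.

112 kt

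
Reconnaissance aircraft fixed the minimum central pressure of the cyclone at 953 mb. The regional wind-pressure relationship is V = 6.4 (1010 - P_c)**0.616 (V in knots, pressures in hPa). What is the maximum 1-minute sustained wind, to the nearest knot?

77 kt

ΔP = 1010 − 953 = 57 mb.
57^0.616 ≈ 12.068.
V ≈ 6.4 × 12.068 ≈ 77.2 kt.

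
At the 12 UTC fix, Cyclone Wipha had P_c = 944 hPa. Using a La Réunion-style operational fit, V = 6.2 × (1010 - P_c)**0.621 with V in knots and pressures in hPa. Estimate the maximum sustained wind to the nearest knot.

ΔP = 1010 − 944 = 66 hPa.
66^0.621 ≈ 13.488.
V ≈ 6.2 × 13.488 ≈ 83.6 kt.

84 kt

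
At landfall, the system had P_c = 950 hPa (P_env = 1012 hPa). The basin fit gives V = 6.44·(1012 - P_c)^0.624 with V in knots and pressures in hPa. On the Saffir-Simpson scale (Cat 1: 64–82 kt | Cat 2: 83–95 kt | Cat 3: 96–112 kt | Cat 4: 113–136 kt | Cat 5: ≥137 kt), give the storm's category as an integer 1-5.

2

ΔP = 1012 − 950 = 62 hPa.
V ≈ 6.44 × 62^0.624 = 6.44 × 13.14 ≈ 85 kt.
85 kt falls in the Category 2 band.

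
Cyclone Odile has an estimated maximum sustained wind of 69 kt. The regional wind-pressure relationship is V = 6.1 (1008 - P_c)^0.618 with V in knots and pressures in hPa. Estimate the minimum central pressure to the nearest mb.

ΔP = (V / 6.1)^(1/0.618) = (69/6.1)^1.618.
69/6.1 = 11.311; 11.311^1.618 ≈ 50.67 mb.
P_c = 1008 − 50.67 = 957.33 ≈ 957 mb.

957 mb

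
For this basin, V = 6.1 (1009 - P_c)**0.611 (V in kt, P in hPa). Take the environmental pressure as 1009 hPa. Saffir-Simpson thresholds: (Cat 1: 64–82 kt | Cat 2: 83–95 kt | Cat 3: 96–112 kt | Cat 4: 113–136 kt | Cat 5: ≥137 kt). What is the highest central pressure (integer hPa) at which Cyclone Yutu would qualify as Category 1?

962 hPa

Category 1 begins at V = 64 kt.
Required ΔP = (64/6.1)^(1/0.611) = 10.492^1.637 ≈ 46.86 hPa.
P_c ≤ 1009 − 46.86 = 962.14, so the highest integer P_c is 962 hPa.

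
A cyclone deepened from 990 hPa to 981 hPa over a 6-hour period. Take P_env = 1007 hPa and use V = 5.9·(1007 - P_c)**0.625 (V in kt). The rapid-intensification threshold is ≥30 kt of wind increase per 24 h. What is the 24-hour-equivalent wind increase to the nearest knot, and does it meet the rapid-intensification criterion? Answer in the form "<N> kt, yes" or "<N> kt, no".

V₁: ΔP = 17, V ≈ 5.9 × 17^0.625 ≈ 34.66 kt.
V₂: ΔP = 26, V ≈ 5.9 × 26^0.625 ≈ 45.21 kt.
ΔV over 6 h = 10.55 kt → 24 h equivalent = 10.55 × 24/6 ≈ 42.20 kt.
42 kt ≥ 30 kt ⇒ rapid intensification.

42 kt, yes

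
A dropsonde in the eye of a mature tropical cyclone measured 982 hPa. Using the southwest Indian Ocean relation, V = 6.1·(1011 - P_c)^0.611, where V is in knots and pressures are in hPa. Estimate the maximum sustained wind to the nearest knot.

48 kt

ΔP = 1011 − 982 = 29 hPa.
29^0.611 ≈ 7.826.
V ≈ 6.1 × 7.826 ≈ 47.7 kt.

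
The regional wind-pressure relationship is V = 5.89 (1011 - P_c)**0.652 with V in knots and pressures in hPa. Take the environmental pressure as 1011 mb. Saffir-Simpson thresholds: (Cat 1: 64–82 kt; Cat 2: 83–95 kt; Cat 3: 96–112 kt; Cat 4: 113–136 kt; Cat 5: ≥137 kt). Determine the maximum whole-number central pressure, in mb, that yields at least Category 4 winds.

Category 4 begins at V = 113 kt.
Required ΔP = (113/5.89)^(1/0.652) = 19.185^1.534 ≈ 92.84 mb.
P_c ≤ 1011 − 92.84 = 918.16, so the highest integer P_c is 918 mb.

918 mb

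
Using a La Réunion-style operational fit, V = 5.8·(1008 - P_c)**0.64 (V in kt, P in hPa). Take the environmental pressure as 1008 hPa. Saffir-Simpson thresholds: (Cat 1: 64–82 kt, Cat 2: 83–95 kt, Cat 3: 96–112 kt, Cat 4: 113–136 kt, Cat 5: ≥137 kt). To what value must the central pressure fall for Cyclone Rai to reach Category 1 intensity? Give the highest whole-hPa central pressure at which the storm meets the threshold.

Category 1 begins at V = 64 kt.
Required ΔP = (64/5.8)^(1/0.64) = 11.034^1.562 ≈ 42.59 hPa.
P_c ≤ 1008 − 42.59 = 965.41, so the highest integer P_c is 965 hPa.

965 hPa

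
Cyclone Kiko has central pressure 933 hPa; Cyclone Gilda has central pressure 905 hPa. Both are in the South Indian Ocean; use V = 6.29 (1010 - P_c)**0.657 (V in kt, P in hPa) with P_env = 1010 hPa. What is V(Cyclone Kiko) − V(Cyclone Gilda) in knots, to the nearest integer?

-25 kt

Cyclone Kiko: ΔP = 77; V ≈ 6.29 × 77^0.657 ≈ 109.16 kt.
Cyclone Gilda: ΔP = 105; V ≈ 6.29 × 105^0.657 ≈ 133.84 kt.
Difference ≈ 109.16 − 133.84 = -24.68 → -25 kt.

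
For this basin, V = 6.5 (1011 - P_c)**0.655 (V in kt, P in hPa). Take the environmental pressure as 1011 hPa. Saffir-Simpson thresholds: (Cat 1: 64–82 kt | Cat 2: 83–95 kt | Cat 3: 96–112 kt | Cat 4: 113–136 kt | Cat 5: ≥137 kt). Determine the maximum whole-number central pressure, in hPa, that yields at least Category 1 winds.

978 hPa

Category 1 begins at V = 64 kt.
Required ΔP = (64/6.5)^(1/0.655) = 9.846^1.527 ≈ 32.84 hPa.
P_c ≤ 1011 − 32.84 = 978.16, so the highest integer P_c is 978 hPa.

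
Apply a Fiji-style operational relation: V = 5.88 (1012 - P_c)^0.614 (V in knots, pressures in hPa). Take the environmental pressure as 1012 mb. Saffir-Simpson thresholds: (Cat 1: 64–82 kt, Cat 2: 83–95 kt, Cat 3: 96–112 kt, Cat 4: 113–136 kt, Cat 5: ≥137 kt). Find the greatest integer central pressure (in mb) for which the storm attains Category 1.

963 mb

Category 1 begins at V = 64 kt.
Required ΔP = (64/5.88)^(1/0.614) = 10.884^1.629 ≈ 48.82 mb.
P_c ≤ 1012 − 48.82 = 963.18, so the highest integer P_c is 963 mb.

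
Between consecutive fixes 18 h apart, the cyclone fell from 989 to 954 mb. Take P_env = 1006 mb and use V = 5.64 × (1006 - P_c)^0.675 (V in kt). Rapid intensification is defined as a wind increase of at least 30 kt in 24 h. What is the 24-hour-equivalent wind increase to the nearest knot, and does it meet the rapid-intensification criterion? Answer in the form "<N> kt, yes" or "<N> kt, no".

V₁: ΔP = 17, V ≈ 5.64 × 17^0.675 ≈ 38.18 kt.
V₂: ΔP = 52, V ≈ 5.64 × 52^0.675 ≈ 81.20 kt.
ΔV over 18 h = 43.02 kt → 24 h equivalent = 43.02 × 24/18 ≈ 57.36 kt.
57 kt ≥ 30 kt ⇒ rapid intensification.

57 kt, yes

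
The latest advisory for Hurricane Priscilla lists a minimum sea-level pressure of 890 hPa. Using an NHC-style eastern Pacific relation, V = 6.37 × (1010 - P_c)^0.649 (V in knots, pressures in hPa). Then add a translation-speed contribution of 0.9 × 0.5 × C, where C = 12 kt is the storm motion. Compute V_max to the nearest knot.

ΔP = 1010 − 890 = 120 hPa.
120^0.649 ≈ 22.356.
V ≈ 6.37 × 22.356 ≈ 142.4 kt.
Translation term: 0.9 × 0.5 × 12 = 5.4 kt.
Corrected V ≈ 147.8 kt → 148 kt.

148 kt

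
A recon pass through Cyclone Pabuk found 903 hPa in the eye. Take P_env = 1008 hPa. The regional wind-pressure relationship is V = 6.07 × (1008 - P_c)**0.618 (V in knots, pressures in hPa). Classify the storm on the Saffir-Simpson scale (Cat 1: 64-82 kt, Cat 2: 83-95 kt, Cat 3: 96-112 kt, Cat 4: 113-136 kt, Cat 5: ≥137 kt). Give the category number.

ΔP = 1008 − 903 = 105 hPa.
V ≈ 6.07 × 105^0.618 = 6.07 × 17.75 ≈ 108 kt.
108 kt falls in the Category 3 band.

3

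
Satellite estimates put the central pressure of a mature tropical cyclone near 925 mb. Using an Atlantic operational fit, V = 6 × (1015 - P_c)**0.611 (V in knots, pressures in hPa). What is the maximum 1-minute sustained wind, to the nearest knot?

ΔP = 1015 − 925 = 90 mb.
90^0.611 ≈ 15.633.
V ≈ 6 × 15.633 ≈ 93.8 kt.

94 kt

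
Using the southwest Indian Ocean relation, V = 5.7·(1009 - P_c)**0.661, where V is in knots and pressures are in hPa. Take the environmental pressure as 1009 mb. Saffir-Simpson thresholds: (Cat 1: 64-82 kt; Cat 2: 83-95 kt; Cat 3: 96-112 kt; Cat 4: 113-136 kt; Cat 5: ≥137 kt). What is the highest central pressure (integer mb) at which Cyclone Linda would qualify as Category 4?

917 mb

Category 4 begins at V = 113 kt.
Required ΔP = (113/5.7)^(1/0.661) = 19.825^1.513 ≈ 91.72 mb.
P_c ≤ 1009 − 91.72 = 917.28, so the highest integer P_c is 917 mb.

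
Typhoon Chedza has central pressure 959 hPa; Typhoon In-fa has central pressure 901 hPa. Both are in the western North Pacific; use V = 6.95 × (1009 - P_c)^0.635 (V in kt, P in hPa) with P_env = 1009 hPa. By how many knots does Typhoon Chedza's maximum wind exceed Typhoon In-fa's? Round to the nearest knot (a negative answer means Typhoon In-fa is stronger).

Typhoon Chedza: ΔP = 50; V ≈ 6.95 × 50^0.635 ≈ 83.34 kt.
Typhoon In-fa: ΔP = 108; V ≈ 6.95 × 108^0.635 ≈ 135.90 kt.
Difference ≈ 83.34 − 135.90 = -52.56 → -53 kt.

-53 kt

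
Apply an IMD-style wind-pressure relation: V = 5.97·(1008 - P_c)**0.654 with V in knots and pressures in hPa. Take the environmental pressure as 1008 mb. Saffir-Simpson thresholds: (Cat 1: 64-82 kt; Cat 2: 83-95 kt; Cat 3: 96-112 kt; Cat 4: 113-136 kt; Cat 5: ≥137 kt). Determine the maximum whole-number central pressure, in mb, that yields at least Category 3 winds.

Category 3 begins at V = 96 kt.
Required ΔP = (96/5.97)^(1/0.654) = 16.080^1.529 ≈ 69.90 mb.
P_c ≤ 1008 − 69.90 = 938.10, so the highest integer P_c is 938 mb.

938 mb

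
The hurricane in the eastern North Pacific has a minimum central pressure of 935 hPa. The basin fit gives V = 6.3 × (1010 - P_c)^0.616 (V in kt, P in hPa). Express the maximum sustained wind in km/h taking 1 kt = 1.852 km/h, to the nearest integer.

167 km/h

ΔP = 1010 − 935 = 75 hPa.
V ≈ 6.3 × 75^0.616 = 6.3 × 14.290 ≈ 90.028 kt.
90.028 × 1.852 ≈ 166.73 km/h → 167 km/h.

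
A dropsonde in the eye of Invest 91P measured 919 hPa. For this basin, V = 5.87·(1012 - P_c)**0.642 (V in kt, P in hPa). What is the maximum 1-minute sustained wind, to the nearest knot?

108 kt

ΔP = 1012 − 919 = 93 hPa.
93^0.642 ≈ 18.355.
V ≈ 5.87 × 18.355 ≈ 107.7 kt.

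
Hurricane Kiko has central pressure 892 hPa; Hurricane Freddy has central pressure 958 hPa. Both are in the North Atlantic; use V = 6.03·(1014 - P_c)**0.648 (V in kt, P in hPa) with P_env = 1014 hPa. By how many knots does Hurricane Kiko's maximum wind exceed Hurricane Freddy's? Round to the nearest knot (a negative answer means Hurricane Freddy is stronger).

54 kt

Hurricane Kiko: ΔP = 122; V ≈ 6.03 × 122^0.648 ≈ 135.61 kt.
Hurricane Freddy: ΔP = 56; V ≈ 6.03 × 56^0.648 ≈ 81.87 kt.
Difference ≈ 135.61 − 81.87 = 53.74 → 54 kt.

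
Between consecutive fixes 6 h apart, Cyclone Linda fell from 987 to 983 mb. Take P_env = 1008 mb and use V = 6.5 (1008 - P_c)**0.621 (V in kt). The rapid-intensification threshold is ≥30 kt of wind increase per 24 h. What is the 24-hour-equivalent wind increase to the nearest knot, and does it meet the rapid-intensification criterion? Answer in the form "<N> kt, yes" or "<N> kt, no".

20 kt, no

V₁: ΔP = 21, V ≈ 6.5 × 21^0.621 ≈ 43.05 kt.
V₂: ΔP = 25, V ≈ 6.5 × 25^0.621 ≈ 47.98 kt.
ΔV over 6 h = 4.93 kt → 24 h equivalent = 4.93 × 24/6 ≈ 19.72 kt.
20 kt < 30 kt ⇒ not rapid intensification.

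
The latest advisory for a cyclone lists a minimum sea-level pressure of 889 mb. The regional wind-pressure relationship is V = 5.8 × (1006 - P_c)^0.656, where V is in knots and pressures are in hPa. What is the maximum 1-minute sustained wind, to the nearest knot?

ΔP = 1006 − 889 = 117 mb.
117^0.656 ≈ 22.737.
V ≈ 5.8 × 22.737 ≈ 131.9 kt.

132 kt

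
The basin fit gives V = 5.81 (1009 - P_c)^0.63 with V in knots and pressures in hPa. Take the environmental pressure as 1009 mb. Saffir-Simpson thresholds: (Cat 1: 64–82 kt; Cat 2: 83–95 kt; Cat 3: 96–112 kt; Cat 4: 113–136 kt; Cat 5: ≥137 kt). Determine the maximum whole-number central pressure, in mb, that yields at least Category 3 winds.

923 mb

Category 3 begins at V = 96 kt.
Required ΔP = (96/5.81)^(1/0.63) = 16.523^1.587 ≈ 85.80 mb.
P_c ≤ 1009 − 85.80 = 923.20, so the highest integer P_c is 923 mb.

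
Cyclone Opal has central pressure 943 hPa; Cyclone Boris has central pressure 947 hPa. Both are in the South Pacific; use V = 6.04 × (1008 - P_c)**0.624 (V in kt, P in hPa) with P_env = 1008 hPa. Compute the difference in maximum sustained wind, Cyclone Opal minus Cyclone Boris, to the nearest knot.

3 kt

Cyclone Opal: ΔP = 65; V ≈ 6.04 × 65^0.624 ≈ 81.71 kt.
Cyclone Boris: ΔP = 61; V ≈ 6.04 × 61^0.624 ≈ 78.54 kt.
Difference ≈ 81.71 − 78.54 = 3.17 → 3 kt.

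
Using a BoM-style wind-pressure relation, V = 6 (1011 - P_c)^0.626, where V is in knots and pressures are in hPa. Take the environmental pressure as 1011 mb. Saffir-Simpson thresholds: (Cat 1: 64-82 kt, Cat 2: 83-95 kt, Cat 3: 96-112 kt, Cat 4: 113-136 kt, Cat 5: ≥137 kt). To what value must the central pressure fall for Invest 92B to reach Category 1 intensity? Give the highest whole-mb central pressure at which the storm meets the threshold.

Category 1 begins at V = 64 kt.
Required ΔP = (64/6)^(1/0.626) = 10.667^1.597 ≈ 43.88 mb.
P_c ≤ 1011 − 43.88 = 967.12, so the highest integer P_c is 967 mb.

967 mb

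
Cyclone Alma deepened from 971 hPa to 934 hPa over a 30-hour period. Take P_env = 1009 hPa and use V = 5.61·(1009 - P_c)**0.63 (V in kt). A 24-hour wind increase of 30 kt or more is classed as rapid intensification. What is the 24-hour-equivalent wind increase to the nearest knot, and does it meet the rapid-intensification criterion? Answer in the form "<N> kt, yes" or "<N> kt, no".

24 kt, no

V₁: ΔP = 38, V ≈ 5.61 × 38^0.63 ≈ 55.49 kt.
V₂: ΔP = 75, V ≈ 5.61 × 75^0.63 ≈ 85.16 kt.
ΔV over 30 h = 29.67 kt → 24 h equivalent = 29.67 × 24/30 ≈ 23.74 kt.
24 kt < 30 kt ⇒ not rapid intensification.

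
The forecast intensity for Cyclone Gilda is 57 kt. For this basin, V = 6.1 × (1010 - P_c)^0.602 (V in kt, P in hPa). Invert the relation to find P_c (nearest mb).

ΔP = (V / 6.1)^(1/0.602) = (57/6.1)^1.661.
57/6.1 = 9.344; 9.344^1.661 ≈ 40.95 mb.
P_c = 1010 − 40.95 = 969.05 ≈ 969 mb.

969 mb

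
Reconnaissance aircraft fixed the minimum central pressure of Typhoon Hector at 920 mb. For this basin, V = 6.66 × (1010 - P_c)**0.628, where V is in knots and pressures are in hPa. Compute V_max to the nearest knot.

112 kt

ΔP = 1010 − 920 = 90 mb.
90^0.628 ≈ 16.876.
V ≈ 6.66 × 16.876 ≈ 112.4 kt.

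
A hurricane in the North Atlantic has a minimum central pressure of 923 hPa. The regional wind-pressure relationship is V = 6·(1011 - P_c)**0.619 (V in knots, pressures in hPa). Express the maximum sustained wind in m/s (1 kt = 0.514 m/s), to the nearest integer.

49 m/s

ΔP = 1011 − 923 = 88 hPa.
V ≈ 6 × 88^0.619 = 6 × 15.982 ≈ 95.893 kt.
95.893 × 0.514 ≈ 49.29 m/s → 49 m/s.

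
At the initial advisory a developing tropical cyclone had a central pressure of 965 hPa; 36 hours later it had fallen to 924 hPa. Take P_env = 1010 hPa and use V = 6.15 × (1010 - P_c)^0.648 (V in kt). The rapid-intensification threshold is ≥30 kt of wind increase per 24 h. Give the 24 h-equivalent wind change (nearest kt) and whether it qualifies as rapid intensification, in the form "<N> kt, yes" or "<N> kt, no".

25 kt, no

V₁: ΔP = 45, V ≈ 6.15 × 45^0.648 ≈ 72.47 kt.
V₂: ΔP = 86, V ≈ 6.15 × 86^0.648 ≈ 110.26 kt.
ΔV over 36 h = 37.79 kt → 24 h equivalent = 37.79 × 24/36 ≈ 25.19 kt.
25 kt < 30 kt ⇒ not rapid intensification.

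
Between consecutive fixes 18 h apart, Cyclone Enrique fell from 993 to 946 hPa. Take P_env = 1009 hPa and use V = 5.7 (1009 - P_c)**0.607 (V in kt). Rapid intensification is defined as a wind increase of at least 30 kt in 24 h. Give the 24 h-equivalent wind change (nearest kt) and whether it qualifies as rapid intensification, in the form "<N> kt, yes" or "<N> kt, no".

53 kt, yes

V₁: ΔP = 16, V ≈ 5.7 × 16^0.607 ≈ 30.67 kt.
V₂: ΔP = 63, V ≈ 5.7 × 63^0.607 ≈ 70.48 kt.
ΔV over 18 h = 39.81 kt → 24 h equivalent = 39.81 × 24/18 ≈ 53.08 kt.
53 kt ≥ 30 kt ⇒ rapid intensification.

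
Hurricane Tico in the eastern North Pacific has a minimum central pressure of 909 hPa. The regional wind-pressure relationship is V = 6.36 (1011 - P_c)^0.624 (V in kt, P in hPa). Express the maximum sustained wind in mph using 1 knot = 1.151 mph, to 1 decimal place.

ΔP = 1011 − 909 = 102 hPa.
V ≈ 6.36 × 102^0.624 = 6.36 × 17.921 ≈ 113.979 kt.
113.979 × 1.151 ≈ 131.19 mph → 131.2 mph.

131.2 mph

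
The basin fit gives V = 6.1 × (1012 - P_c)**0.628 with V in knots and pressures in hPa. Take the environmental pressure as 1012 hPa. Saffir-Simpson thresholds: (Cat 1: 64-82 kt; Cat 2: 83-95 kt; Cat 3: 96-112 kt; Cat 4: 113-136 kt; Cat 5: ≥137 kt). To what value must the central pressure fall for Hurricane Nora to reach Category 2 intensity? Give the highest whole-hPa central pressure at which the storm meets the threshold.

948 hPa

Category 2 begins at V = 83 kt.
Required ΔP = (83/6.1)^(1/0.628) = 13.607^1.592 ≈ 63.88 hPa.
P_c ≤ 1012 − 63.88 = 948.12, so the highest integer P_c is 948 hPa.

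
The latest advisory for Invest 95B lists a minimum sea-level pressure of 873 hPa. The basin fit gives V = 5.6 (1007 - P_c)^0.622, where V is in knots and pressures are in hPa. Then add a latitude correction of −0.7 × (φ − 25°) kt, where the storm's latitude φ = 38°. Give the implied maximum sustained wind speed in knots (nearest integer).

ΔP = 1007 − 873 = 134 hPa.
134^0.622 ≈ 21.041.
V ≈ 5.6 × 21.041 ≈ 117.8 kt.
Latitude correction: −0.7 × (38 − 25) = -9.1 kt.
Corrected V ≈ 108.7 kt → 109 kt.

109 kt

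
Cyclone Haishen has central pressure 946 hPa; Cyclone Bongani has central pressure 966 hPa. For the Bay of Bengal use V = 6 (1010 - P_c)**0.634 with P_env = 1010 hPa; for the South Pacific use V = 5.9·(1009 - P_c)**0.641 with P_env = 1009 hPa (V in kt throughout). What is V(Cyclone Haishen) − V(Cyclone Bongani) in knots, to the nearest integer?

18 kt

Cyclone Haishen: ΔP = 64; V ≈ 6 × 64^0.634 ≈ 83.80 kt.
Cyclone Bongani: ΔP = 43; V ≈ 5.9 × 43^0.641 ≈ 65.75 kt.
Difference ≈ 83.80 − 65.75 = 18.05 → 18 kt.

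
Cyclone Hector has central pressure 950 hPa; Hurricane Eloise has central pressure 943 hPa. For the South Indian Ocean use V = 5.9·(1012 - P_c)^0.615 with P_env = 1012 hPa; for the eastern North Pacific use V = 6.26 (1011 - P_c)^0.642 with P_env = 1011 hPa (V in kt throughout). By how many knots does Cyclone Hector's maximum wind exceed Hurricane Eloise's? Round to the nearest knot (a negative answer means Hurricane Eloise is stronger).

-19 kt

Cyclone Hector: ΔP = 62; V ≈ 5.9 × 62^0.615 ≈ 74.67 kt.
Hurricane Eloise: ΔP = 68; V ≈ 6.26 × 68^0.642 ≈ 93.98 kt.
Difference ≈ 74.67 − 93.98 = -19.31 → -19 kt.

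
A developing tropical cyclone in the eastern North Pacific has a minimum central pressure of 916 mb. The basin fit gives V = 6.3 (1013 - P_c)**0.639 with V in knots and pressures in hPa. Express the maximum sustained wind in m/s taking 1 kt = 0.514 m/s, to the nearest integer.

60 m/s

ΔP = 1013 − 916 = 97 mb.
V ≈ 6.3 × 97^0.639 = 6.3 × 18.601 ≈ 117.189 kt.
117.189 × 0.514 ≈ 60.24 m/s → 60 m/s.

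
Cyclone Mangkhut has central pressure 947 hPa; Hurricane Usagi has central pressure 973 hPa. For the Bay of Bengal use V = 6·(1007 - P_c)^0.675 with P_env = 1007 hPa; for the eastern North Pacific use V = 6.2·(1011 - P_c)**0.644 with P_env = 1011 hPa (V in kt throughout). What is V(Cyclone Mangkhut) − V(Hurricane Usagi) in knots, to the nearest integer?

31 kt

Cyclone Mangkhut: ΔP = 60; V ≈ 6 × 60^0.675 ≈ 95.15 kt.
Hurricane Usagi: ΔP = 38; V ≈ 6.2 × 38^0.644 ≈ 64.53 kt.
Difference ≈ 95.15 − 64.53 = 30.62 → 31 kt.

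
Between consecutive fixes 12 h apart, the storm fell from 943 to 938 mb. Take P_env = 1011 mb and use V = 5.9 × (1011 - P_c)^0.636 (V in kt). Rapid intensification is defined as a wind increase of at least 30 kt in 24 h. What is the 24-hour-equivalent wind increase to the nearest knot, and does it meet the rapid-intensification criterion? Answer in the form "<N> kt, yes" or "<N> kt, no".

8 kt, no

V₁: ΔP = 68, V ≈ 5.9 × 68^0.636 ≈ 86.36 kt.
V₂: ΔP = 73, V ≈ 5.9 × 73^0.636 ≈ 90.35 kt.
ΔV over 12 h = 3.99 kt → 24 h equivalent = 3.99 × 24/12 ≈ 7.98 kt.
8 kt < 30 kt ⇒ not rapid intensification.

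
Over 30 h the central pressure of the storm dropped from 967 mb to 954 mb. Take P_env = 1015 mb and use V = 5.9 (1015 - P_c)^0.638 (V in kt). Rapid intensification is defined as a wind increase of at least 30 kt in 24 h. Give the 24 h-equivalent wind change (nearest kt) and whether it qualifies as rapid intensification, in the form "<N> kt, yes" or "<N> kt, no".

V₁: ΔP = 48, V ≈ 5.9 × 48^0.638 ≈ 69.74 kt.
V₂: ΔP = 61, V ≈ 5.9 × 61^0.638 ≈ 81.26 kt.
ΔV over 30 h = 11.52 kt → 24 h equivalent = 11.52 × 24/30 ≈ 9.22 kt.
9 kt < 30 kt ⇒ not rapid intensification.

9 kt, no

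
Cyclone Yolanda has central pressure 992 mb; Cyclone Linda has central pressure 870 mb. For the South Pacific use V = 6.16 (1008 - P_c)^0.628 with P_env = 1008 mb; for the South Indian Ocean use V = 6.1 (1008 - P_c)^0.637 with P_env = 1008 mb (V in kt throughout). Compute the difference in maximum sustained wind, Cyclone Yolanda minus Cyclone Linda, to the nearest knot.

Cyclone Yolanda: ΔP = 16; V ≈ 6.16 × 16^0.628 ≈ 35.14 kt.
Cyclone Linda: ΔP = 138; V ≈ 6.1 × 138^0.637 ≈ 140.74 kt.
Difference ≈ 35.14 − 140.74 = -105.60 → -106 kt.

-106 kt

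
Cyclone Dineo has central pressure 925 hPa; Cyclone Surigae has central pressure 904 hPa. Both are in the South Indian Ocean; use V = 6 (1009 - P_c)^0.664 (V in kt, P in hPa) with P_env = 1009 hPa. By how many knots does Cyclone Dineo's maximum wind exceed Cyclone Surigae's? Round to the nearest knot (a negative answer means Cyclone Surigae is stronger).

-18 kt

Cyclone Dineo: ΔP = 84; V ≈ 6 × 84^0.664 ≈ 113.73 kt.
Cyclone Surigae: ΔP = 105; V ≈ 6 × 105^0.664 ≈ 131.89 kt.
Difference ≈ 113.73 − 131.89 = -18.16 → -18 kt.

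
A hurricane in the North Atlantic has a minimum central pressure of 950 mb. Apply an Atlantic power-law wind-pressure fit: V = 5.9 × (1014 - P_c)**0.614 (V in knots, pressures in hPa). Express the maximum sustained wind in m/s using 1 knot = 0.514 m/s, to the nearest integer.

39 m/s

ΔP = 1014 − 950 = 64 mb.
V ≈ 5.9 × 64^0.614 = 5.9 × 12.853 ≈ 75.831 kt.
75.831 × 0.514 ≈ 38.98 m/s → 39 m/s.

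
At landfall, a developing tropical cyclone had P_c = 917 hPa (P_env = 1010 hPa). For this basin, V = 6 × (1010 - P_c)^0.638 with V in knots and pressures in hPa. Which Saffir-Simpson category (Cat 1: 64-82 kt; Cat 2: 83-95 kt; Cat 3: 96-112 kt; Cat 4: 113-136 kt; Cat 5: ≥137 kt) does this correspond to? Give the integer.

ΔP = 1010 − 917 = 93 hPa.
V ≈ 6 × 93^0.638 = 6 × 18.03 ≈ 108 kt.
108 kt falls in the Category 3 band.

3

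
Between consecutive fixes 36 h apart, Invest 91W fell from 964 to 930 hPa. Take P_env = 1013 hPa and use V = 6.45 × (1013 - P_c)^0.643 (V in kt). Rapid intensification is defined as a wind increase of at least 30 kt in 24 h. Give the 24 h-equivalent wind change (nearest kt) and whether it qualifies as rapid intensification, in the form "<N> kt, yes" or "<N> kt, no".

21 kt, no

V₁: ΔP = 49, V ≈ 6.45 × 49^0.643 ≈ 78.77 kt.
V₂: ΔP = 83, V ≈ 6.45 × 83^0.643 ≈ 110.54 kt.
ΔV over 36 h = 31.77 kt → 24 h equivalent = 31.77 × 24/36 ≈ 21.18 kt.
21 kt < 30 kt ⇒ not rapid intensification.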